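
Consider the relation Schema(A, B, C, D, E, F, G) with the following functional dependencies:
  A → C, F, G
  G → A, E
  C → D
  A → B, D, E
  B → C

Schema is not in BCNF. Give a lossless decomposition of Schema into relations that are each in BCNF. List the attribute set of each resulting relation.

Candidate keys of the original relation: {A}, {G}.
Within {A, B, C, D, E, F, G}: {C}⁺ ∩ {A, B, C, D, E, F, G} = {C, D}, not the whole set, so C → D violates BCNF; decompose into {C, D} and {A, B, C, E, F, G}.
{C, D}: every determinant is a superkey — BCNF.
Within {A, B, C, E, F, G}: {B}⁺ ∩ {A, B, C, E, F, G} = {B, C}, not the whole set, so B → C violates BCNF; decompose into {B, C} and {A, B, E, F, G}.
{B, C}: every determinant is a superkey — BCNF.
{A, B, E, F, G}: every determinant is a superkey — BCNF.

{A, B, E, F, G}; {B, C}; {C, D}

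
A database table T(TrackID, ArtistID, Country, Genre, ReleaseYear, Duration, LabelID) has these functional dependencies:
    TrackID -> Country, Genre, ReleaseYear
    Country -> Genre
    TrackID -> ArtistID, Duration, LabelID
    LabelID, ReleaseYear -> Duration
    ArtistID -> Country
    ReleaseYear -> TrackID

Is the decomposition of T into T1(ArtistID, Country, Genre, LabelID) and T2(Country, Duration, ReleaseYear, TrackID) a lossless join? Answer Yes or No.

The shared attributes are {Country} and {Country}⁺ = {Country, Genre}.
T1 ⊄ {Country, Genre} and T2 ⊄ {Country, Genre}, so the split is lossy.

No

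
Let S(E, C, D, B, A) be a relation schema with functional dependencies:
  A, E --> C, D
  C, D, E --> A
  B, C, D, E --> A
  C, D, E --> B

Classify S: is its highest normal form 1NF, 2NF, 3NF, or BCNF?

Candidate keys: {A, E}, {C, D, E}. Prime attributes: {A, C, D, E}.
Each dependency's left side is a superkey — BCNF holds.

BCNF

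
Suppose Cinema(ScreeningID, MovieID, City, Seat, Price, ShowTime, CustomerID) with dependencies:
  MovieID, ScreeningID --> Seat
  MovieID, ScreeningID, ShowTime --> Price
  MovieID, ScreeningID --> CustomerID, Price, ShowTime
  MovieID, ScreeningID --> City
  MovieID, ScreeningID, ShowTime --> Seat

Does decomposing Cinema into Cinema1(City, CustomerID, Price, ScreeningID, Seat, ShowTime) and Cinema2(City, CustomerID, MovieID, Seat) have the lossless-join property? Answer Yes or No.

No

The shared attributes are {City, CustomerID, Seat} and {City, CustomerID, Seat}⁺ = {City, CustomerID, Seat}.
The closure covers neither Cinema1 nor Cinema2 entirely; the join is not lossless.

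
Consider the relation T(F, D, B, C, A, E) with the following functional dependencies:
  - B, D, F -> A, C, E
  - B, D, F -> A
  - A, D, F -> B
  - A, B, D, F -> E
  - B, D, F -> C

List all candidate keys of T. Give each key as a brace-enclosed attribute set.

{A, D, F}, {B, D, F}

{D, F} never appear on the right of any FD, so every key must include all of them.
{A, D, F}⁺ = {A, B, C, D, E, F} — all of the relation — so {A, D, F} is a candidate key.
{B, D, F}⁺ = {A, B, C, D, E, F} — all of the relation — so {B, D, F} is a candidate key.
These are minimal and exhaustive — every other superkey contains one of them.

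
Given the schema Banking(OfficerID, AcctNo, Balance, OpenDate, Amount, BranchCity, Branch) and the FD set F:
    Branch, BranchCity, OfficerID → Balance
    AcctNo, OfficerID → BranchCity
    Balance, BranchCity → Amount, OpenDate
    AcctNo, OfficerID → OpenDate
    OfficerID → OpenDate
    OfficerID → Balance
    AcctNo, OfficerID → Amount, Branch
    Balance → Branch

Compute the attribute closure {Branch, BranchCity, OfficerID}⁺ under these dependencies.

{Amount, Balance, Branch, BranchCity, OfficerID, OpenDate}

Start with {Branch, BranchCity, OfficerID}.
Branch, BranchCity, OfficerID → Balance applies; add {Balance} → now {Balance, Branch, BranchCity, OfficerID}.
Balance, BranchCity → Amount, OpenDate applies; add {Amount, OpenDate} → now {Amount, Balance, Branch, BranchCity, OfficerID, OpenDate}.
No further FD applies.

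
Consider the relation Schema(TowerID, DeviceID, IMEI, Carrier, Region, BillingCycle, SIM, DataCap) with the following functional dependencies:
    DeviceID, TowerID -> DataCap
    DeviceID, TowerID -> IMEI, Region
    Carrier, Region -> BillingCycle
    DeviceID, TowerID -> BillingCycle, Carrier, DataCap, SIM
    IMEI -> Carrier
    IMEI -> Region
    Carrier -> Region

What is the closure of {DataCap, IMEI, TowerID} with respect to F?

Start with {DataCap, IMEI, TowerID}.
IMEI -> Carrier applies; add {Carrier} → now {Carrier, DataCap, IMEI, TowerID}.
IMEI -> Region applies; add {Region} → now {Carrier, DataCap, IMEI, Region, TowerID}.
Carrier, Region -> BillingCycle applies; add {BillingCycle} → now {BillingCycle, Carrier, DataCap, IMEI, Region, TowerID}.
No further FD applies.

{BillingCycle, Carrier, DataCap, IMEI, Region, TowerID}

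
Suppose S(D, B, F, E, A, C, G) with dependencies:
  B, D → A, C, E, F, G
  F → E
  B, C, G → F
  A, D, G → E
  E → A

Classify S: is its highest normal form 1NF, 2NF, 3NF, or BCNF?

2NF

Candidate key: {B, D}. Prime attributes: {B, D}.
F → E breaks BCNF: {F}⁺ = {A, E, F}, so {F} is not a superkey.
F → E has non-prime {E} on the right and a non-superkey on the left, so 3NF fails.
No non-prime attribute depends on a proper subset of any candidate key, so 2NF holds.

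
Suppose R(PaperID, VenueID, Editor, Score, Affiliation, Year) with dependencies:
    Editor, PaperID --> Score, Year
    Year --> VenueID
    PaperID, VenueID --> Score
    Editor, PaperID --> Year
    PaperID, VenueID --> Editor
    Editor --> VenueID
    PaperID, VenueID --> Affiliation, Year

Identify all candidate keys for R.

{Editor, PaperID}, {PaperID, VenueID}, {PaperID, Year}

{PaperID} never appears on the right of any FD, so every key must include it.
{Editor, PaperID}⁺ = {Affiliation, Editor, PaperID, Score, VenueID, Year} — all of the relation — so {Editor, PaperID} is a candidate key.
{PaperID, VenueID}⁺ = {Affiliation, Editor, PaperID, Score, VenueID, Year} — all of the relation — so {PaperID, VenueID} is a candidate key.
{PaperID, Year}⁺ = {Affiliation, Editor, PaperID, Score, VenueID, Year} — all of the relation — so {PaperID, Year} is a candidate key.
These are minimal and exhaustive — every other superkey contains one of them.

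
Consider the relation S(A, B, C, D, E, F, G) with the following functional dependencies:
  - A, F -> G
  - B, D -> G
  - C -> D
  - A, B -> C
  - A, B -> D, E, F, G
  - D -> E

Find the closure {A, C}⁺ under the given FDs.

{A, C, D, E}

Start with {A, C}.
C -> D applies; add {D} → now {A, C, D}.
D -> E applies; add {E} → now {A, C, D, E}.
No further FD applies.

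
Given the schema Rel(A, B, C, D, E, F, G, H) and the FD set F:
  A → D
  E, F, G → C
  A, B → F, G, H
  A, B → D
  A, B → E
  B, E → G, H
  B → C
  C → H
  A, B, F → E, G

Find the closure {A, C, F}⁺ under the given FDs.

Start with {A, C, F}.
A → D applies; add {D} → now {A, C, D, F}.
C → H applies; add {H} → now {A, C, D, F, H}.
No further FD applies.

{A, C, D, F, H}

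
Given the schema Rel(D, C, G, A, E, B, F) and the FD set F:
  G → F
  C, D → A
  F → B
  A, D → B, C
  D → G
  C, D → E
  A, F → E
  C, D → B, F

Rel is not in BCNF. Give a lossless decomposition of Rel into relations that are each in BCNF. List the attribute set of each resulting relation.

Candidate keys of the original relation: {A, D}, {C, D}.
{A, B, C, D, E, F, G}: {G} determines {B, F, G} here but is not a superkey — split on G → B, F, giving {B, F, G} and {A, C, D, E, G}.
{B, F, G}: {F} determines {B, F} here but is not a superkey — split on F → B, giving {B, F} and {F, G}.
{B, F}: every determinant is a superkey — BCNF.
{F, G}: every determinant is a superkey — BCNF.
{A, C, D, E, G}: {D} determines {D, G} here but is not a superkey — split on D → G, giving {D, G} and {A, C, D, E}.
{D, G}: every determinant is a superkey — BCNF.
{A, C, D, E}: every determinant is a superkey — BCNF.

{A, C, D, E}; {B, F}; {D, G}; {F, G}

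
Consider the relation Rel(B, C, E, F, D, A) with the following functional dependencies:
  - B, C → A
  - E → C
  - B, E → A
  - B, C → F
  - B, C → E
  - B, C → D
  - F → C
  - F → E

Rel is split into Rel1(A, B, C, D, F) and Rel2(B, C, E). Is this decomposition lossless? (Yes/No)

Yes

The shared attributes are {B, C} and {B, C}⁺ = {A, B, C, D, E, F}.
Since Rel1 ⊆ {A, B, C, D, E, F}, the intersection is a superkey of Rel1; the decomposition is lossless.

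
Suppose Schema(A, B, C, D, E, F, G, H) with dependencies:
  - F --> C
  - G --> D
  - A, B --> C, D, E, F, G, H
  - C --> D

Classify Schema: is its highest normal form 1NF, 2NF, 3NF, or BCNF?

Candidate key: {A, B}. Prime attributes: {A, B}.
F --> C: {F}⁺ = {C, D, F}, which is not all of the attributes, so the left side is not a superkey — BCNF is violated.
F --> C has non-prime {C} on the right and a non-superkey on the left, so 3NF fails.
Checking every proper subset of each key, none determines a non-prime attribute — 2NF is satisfied.

2NF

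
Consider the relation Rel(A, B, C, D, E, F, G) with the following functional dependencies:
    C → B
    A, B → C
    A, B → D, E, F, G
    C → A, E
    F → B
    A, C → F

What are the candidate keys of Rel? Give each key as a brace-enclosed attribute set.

Closure of {C} is {A, B, C, D, E, F, G}, the whole schema; {C} is a candidate key.
Closure of {A, B} is {A, B, C, D, E, F, G}, the whole schema; {A, B} is a candidate key.
Closure of {A, F} is {A, B, C, D, E, F, G}, the whole schema; {A, F} is a candidate key.
These are minimal and exhaustive — every other superkey contains one of them.

{A, B}, {A, F}, {C}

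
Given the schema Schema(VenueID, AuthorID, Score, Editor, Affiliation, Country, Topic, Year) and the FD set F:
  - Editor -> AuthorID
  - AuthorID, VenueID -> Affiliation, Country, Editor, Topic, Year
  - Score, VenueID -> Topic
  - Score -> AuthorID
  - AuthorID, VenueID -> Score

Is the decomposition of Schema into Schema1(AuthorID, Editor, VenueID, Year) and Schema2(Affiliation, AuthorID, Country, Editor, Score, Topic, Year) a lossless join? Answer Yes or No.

No

Common attributes: {AuthorID, Editor, Year}; their closure is {AuthorID, Editor, Year}.
The closure covers neither Schema1 nor Schema2 entirely; the join is not lossless.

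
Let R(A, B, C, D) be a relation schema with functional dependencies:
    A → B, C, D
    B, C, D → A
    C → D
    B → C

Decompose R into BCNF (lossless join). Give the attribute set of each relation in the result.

Candidate keys of the original relation: {A}, {B}.
In {A, B, C, D}, {C} is not a superkey ({C}⁺ restricted to this set is {C, D}), so split on C → D into {C, D} and {A, B, C}.
{C, D}: every determinant is a superkey — BCNF.
{A, B, C}: every determinant is a superkey — BCNF.

{A, B, C}; {C, D}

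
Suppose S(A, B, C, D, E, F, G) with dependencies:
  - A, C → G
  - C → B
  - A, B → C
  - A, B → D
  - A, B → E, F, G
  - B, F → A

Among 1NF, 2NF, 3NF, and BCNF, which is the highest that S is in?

Candidate keys: {A, B}, {A, C}, {B, F}, {C, F}. Prime attributes: {A, B, C, F}.
C → B breaks BCNF: {C}⁺ = {B, C}, so {C} is not a superkey.
Its right-hand attributes {B} are all prime, as are those of every other non-superkey FD — the relation is in 3NF.

3NF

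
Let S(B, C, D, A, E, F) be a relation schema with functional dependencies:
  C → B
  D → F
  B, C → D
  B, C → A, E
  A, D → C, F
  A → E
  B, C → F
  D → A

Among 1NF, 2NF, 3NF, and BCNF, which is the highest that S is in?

Candidate keys: {C}, {D}. Prime attributes: {C, D}.
For A → E we have {A}⁺ = {A, E}; {A} is not a superkey, so BCNF fails.
A → E determines the non-prime attribute {E} from a non-superkey — 3NF is violated.
Every candidate key is a single attribute, so no partial dependency is possible; 2NF holds.

2NF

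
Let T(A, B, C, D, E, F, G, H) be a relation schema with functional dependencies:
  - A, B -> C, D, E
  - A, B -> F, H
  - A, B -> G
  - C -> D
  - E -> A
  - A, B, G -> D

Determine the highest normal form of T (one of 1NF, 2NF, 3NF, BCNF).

Candidate keys: {A, B}, {B, E}. Prime attributes: {A, B, E}.
For C -> D we have {C}⁺ = {C, D}; {C} is not a superkey, so BCNF fails.
Because {D} is non-prime and the left side of C -> D is not a superkey, the relation is not in 3NF.
No proper subset of a key has a non-prime attribute in its closure, so there is no partial dependency; 2NF holds.

2NF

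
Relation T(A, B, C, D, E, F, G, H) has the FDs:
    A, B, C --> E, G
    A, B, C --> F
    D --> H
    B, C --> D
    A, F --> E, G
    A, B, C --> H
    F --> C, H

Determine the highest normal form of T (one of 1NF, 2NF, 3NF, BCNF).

1NF

Candidate keys: {A, B, C}, {A, B, F}. Prime attributes: {A, B, C, F}.
For D --> H we have {D}⁺ = {D, H}; {D} is not a superkey, so BCNF fails.
Because {H} is non-prime and the left side of D --> H is not a superkey, the relation is not in 3NF.
The proper key subset {B, C} of {A, B, C} determines non-prime {D, H}, so the relation is not even in 2NF.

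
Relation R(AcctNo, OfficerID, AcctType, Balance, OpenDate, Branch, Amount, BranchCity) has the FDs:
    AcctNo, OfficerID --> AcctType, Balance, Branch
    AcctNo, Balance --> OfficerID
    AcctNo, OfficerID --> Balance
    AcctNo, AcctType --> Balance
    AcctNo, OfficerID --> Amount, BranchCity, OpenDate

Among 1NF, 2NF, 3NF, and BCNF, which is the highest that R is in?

BCNF

Candidate keys: {AcctNo, AcctType}, {AcctNo, Balance}, {AcctNo, OfficerID}. Prime attributes: {AcctNo, AcctType, Balance, OfficerID}.
The left-hand side of every FD is a superkey, so BCNF is satisfied.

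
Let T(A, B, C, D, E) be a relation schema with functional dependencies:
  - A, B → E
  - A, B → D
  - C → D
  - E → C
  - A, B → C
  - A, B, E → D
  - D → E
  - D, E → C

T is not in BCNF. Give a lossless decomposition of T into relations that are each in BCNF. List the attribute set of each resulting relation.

{A, B, C}; {C, D, E}

Candidate key of the original relation: {A, B}.
In {A, B, C, D, E}, {C} is not a superkey ({C}⁺ restricted to this set is {C, D, E}), so split on C → D, E into {C, D, E} and {A, B, C}.
{C, D, E} has no BCNF violation.
{A, B, C} has no BCNF violation.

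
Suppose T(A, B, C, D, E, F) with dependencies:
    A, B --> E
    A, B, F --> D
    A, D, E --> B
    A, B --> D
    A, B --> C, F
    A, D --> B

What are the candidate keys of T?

Attributes never on any right-hand side: {A} — every candidate key must contain it.
Closure of {A, B} is {A, B, C, D, E, F}, the whole schema; {A, B} is a candidate key.
Closure of {A, D} is {A, B, C, D, E, F}, the whole schema; {A, D} is a candidate key.
No proper subset of any of these is a key, and no other minimal superkey exists.

{A, B}, {A, D}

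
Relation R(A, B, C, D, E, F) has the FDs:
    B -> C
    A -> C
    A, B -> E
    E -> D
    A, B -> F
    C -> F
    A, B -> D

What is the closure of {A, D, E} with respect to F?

{A, C, D, E, F}

Start with {A, D, E}.
A -> C applies; add {C} → now {A, C, D, E}.
C -> F applies; add {F} → now {A, C, D, E, F}.
No further FD applies.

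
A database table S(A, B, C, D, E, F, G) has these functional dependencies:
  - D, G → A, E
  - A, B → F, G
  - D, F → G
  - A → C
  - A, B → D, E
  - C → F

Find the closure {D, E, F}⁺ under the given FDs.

{A, C, D, E, F, G}

Start with {D, E, F}.
D, F → G applies; add {G} → now {D, E, F, G}.
D, G → A, E applies; add {A} → now {A, D, E, F, G}.
A → C applies; add {C} → now {A, C, D, E, F, G}.
No further FD applies.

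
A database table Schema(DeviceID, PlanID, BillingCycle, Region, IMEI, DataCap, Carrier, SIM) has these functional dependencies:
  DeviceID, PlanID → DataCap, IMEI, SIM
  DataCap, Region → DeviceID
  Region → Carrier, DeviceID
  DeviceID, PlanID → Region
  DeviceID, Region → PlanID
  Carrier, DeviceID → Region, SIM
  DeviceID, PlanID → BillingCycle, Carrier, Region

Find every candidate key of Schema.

{Carrier, DeviceID}, {DeviceID, PlanID}, {Region}

{Region}⁺ = {BillingCycle, Carrier, DataCap, DeviceID, IMEI, PlanID, Region, SIM} — all of the relation — so {Region} is a candidate key.
{Carrier, DeviceID}⁺ = {BillingCycle, Carrier, DataCap, DeviceID, IMEI, PlanID, Region, SIM} — all of the relation — so {Carrier, DeviceID} is a candidate key.
{DeviceID, PlanID}⁺ = {BillingCycle, Carrier, DataCap, DeviceID, IMEI, PlanID, Region, SIM} — all of the relation — so {DeviceID, PlanID} is a candidate key.
These are minimal and exhaustive — every other superkey contains one of them.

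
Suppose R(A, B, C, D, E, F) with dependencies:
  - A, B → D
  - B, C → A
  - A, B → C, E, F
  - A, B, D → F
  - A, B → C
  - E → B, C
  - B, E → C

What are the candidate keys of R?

{A, B}, {B, C}, {E}

{E}⁺ = {A, B, C, D, E, F} — all of the relation — so {E} is a candidate key.
{A, B}⁺ = {A, B, C, D, E, F} — all of the relation — so {A, B} is a candidate key.
{B, C}⁺ = {A, B, C, D, E, F} — all of the relation — so {B, C} is a candidate key.
Any other superkey properly contains one of these, so there are no further candidate keys.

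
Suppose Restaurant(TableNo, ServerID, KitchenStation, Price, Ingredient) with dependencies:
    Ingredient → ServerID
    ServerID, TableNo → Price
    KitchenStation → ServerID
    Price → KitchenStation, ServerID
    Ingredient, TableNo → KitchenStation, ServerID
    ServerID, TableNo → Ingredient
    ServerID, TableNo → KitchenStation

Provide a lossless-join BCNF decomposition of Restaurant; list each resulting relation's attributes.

Candidate keys of the original relation: {Ingredient, TableNo}, {KitchenStation, TableNo}, {Price, TableNo}, {ServerID, TableNo}.
In {Ingredient, KitchenStation, Price, ServerID, TableNo}, {Ingredient} is not a superkey ({Ingredient}⁺ restricted to this set is {Ingredient, ServerID}), so split on Ingredient → ServerID into {Ingredient, ServerID} and {Ingredient, KitchenStation, Price, TableNo}.
{Ingredient, ServerID}: every determinant is a superkey — BCNF.
In {Ingredient, KitchenStation, Price, TableNo}, {Price} is not a superkey ({Price}⁺ restricted to this set is {KitchenStation, Price}), so split on Price → KitchenStation into {KitchenStation, Price} and {Ingredient, Price, TableNo}.
{KitchenStation, Price}: every determinant is a superkey — BCNF.
{Ingredient, Price, TableNo}: every determinant is a superkey — BCNF.

{Ingredient, Price, TableNo}; {Ingredient, ServerID}; {KitchenStation, Price}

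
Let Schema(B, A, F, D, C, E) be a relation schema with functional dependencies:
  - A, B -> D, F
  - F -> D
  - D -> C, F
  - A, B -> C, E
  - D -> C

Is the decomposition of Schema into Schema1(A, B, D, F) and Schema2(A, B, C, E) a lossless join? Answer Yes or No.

Yes

Schema1 ∩ Schema2 = {A, B}; its closure under F is {A, B, C, D, E, F}.
This includes all of Schema1, so the common attributes are a superkey of Schema1 — the join is lossless.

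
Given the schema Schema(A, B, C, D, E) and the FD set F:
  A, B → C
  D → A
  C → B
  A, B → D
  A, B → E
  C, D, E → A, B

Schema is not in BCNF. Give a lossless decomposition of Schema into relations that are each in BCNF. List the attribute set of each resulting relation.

{A, D}; {B, C}; {C, D, E}

Candidate keys of the original relation: {A, B}, {A, C}, {B, D}, {C, D}.
Within {A, B, C, D, E}: {D}⁺ ∩ {A, B, C, D, E} = {A, D}, not the whole set, so D → A violates BCNF; decompose into {A, D} and {B, C, D, E}.
{A, D} is in BCNF.
Within {B, C, D, E}: {C}⁺ ∩ {B, C, D, E} = {B, C}, not the whole set, so C → B violates BCNF; decompose into {B, C} and {C, D, E}.
{B, C} is in BCNF.
{C, D, E} is in BCNF.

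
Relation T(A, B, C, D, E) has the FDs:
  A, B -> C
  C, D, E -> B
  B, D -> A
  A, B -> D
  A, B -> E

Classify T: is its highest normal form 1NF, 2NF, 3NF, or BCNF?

BCNF

Candidate keys: {A, B}, {B, D}, {C, D, E}. Prime attributes: {A, B, C, D, E}.
Each dependency's left side is a superkey — BCNF holds.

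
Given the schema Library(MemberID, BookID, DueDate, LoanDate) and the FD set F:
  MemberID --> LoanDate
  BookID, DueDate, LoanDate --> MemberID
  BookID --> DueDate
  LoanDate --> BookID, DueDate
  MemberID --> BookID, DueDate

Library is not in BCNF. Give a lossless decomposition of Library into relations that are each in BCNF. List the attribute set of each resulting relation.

Candidate keys of the original relation: {LoanDate}, {MemberID}.
In {BookID, DueDate, LoanDate, MemberID}, {BookID} is not a superkey ({BookID}⁺ restricted to this set is {BookID, DueDate}), so split on BookID --> DueDate into {BookID, DueDate} and {BookID, LoanDate, MemberID}.
{BookID, DueDate} is in BCNF.
{BookID, LoanDate, MemberID} is in BCNF.

{BookID, DueDate}; {BookID, LoanDate, MemberID}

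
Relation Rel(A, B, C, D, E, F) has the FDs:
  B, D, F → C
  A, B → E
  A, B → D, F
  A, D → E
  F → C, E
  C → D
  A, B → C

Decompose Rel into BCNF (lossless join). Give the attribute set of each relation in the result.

{A, B, F}; {C, D}; {C, E, F}; {D, F}

Candidate key of the original relation: {A, B}.
{A, B, C, D, E, F}: {B, D, F} determines {B, C, D, E, F} here but is not a superkey — split on B, D, F → C, E, giving {B, C, D, E, F} and {A, B, D, F}.
{B, C, D, E, F}: {F} determines {C, D, E, F} here but is not a superkey — split on F → C, D, E, giving {C, D, E, F} and {B, F}.
{C, D, E, F}: {C} determines {C, D} here but is not a superkey — split on C → D, giving {C, D} and {C, E, F}.
{C, D}: every determinant is a superkey — BCNF.
{C, E, F}: every determinant is a superkey — BCNF.
{B, F}: every determinant is a superkey — BCNF.
{A, B, D, F}: {F} determines {D, F} here but is not a superkey — split on F → D, giving {D, F} and {A, B, F}.
{D, F}: every determinant is a superkey — BCNF.
{A, B, F}: every determinant is a superkey — BCNF.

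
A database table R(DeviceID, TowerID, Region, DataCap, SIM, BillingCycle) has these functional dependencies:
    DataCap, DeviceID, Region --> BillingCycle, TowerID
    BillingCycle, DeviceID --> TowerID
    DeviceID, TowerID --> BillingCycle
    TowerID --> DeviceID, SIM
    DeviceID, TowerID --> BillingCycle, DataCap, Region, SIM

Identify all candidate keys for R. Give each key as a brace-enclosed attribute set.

{TowerID}⁺ = {BillingCycle, DataCap, DeviceID, Region, SIM, TowerID} — all of the relation — so {TowerID} is a candidate key.
{BillingCycle, DeviceID}⁺ = {BillingCycle, DataCap, DeviceID, Region, SIM, TowerID} — all of the relation — so {BillingCycle, DeviceID} is a candidate key.
{DataCap, DeviceID, Region}⁺ = {BillingCycle, DataCap, DeviceID, Region, SIM, TowerID} — all of the relation — so {DataCap, DeviceID, Region} is a candidate key.
Any other superkey properly contains one of these, so there are no further candidate keys.

{BillingCycle, DeviceID}, {DataCap, DeviceID, Region}, {TowerID}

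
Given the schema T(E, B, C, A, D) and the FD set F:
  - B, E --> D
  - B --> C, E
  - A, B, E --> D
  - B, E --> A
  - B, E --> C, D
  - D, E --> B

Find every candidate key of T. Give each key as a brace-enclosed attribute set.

{B}, {D, E}

{B} is a candidate key since {B}⁺ = {A, B, C, D, E} covers every attribute.
{D, E} is a candidate key since {D, E}⁺ = {A, B, C, D, E} covers every attribute.
No proper subset of any of these is a key, and no other minimal superkey exists.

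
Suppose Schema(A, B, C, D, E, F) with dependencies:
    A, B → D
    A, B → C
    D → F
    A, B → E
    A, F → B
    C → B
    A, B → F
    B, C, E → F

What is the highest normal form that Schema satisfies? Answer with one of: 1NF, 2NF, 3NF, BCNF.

Candidate keys: {A, B}, {A, C}, {A, D}, {A, F}. Prime attributes: {A, B, C, D, F}.
For D → F we have {D}⁺ = {D, F}; {D} is not a superkey, so BCNF fails.
But every attribute on its right side ({F}) is prime, and the same holds for every other non-superkey FD, so 3NF still holds.

3NF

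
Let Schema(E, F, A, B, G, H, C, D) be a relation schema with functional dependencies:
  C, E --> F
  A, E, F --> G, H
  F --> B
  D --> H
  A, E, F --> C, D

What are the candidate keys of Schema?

{A, E} never appear on the right of any FD, so every key must include all of them.
{A, C, E} is a candidate key since {A, C, E}⁺ = {A, B, C, D, E, F, G, H} covers every attribute.
{A, E, F} is a candidate key since {A, E, F}⁺ = {A, B, C, D, E, F, G, H} covers every attribute.
Any other superkey properly contains one of these, so there are no further candidate keys.

{A, C, E}, {A, E, F}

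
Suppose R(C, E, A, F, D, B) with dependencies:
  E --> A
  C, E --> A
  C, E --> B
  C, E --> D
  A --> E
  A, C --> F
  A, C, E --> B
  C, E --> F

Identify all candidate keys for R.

{C} never appears on the right of any FD, so every key must include it.
Closure of {A, C} is {A, B, C, D, E, F}, the whole schema; {A, C} is a candidate key.
Closure of {C, E} is {A, B, C, D, E, F}, the whole schema; {C, E} is a candidate key.
Any other superkey properly contains one of these, so there are no further candidate keys.

{A, C}, {C, E}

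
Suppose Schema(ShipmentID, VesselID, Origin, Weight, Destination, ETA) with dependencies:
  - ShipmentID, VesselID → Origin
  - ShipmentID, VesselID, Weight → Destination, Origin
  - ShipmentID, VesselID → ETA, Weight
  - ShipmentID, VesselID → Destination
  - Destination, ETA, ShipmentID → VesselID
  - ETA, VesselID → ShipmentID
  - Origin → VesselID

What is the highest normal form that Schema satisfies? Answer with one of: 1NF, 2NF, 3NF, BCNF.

3NF

Candidate keys: {Destination, ETA, ShipmentID}, {ETA, Origin}, {ETA, VesselID}, {Origin, ShipmentID}, {ShipmentID, VesselID}. Prime attributes: {Destination, ETA, Origin, ShipmentID, VesselID}.
For Origin → VesselID we have {Origin}⁺ = {Origin, VesselID}; {Origin} is not a superkey, so BCNF fails.
Since {VesselID} ⊆ prime attributes and every other non-superkey FD also has a prime right side, the schema is in 3NF.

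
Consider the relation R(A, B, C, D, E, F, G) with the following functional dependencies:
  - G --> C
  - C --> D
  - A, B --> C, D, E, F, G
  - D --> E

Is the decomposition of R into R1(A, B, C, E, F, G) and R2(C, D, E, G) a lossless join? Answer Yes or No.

Yes

Common attributes: {C, E, G}; their closure is {C, D, E, G}.
R2 is contained in that closure, so R1 ∩ R2 --> R2 holds and the join is lossless.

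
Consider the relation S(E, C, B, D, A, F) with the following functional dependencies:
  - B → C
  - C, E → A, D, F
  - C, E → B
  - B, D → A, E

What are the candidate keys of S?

{B, D} is a candidate key since {B, D}⁺ = {A, B, C, D, E, F} covers every attribute.
{B, E} is a candidate key since {B, E}⁺ = {A, B, C, D, E, F} covers every attribute.
{C, E} is a candidate key since {C, E}⁺ = {A, B, C, D, E, F} covers every attribute.
These are minimal and exhaustive — every other superkey contains one of them.

{B, D}, {B, E}, {C, E}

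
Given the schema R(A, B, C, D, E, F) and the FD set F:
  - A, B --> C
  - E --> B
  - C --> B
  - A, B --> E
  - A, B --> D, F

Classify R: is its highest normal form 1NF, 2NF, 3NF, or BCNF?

3NF

Candidate keys: {A, B}, {A, C}, {A, E}. Prime attributes: {A, B, C, E}.
E --> B breaks BCNF: {E}⁺ = {B, E}, so {E} is not a superkey.
But every attribute on its right side ({B}) is prime, and the same holds for every other non-superkey FD, so 3NF still holds.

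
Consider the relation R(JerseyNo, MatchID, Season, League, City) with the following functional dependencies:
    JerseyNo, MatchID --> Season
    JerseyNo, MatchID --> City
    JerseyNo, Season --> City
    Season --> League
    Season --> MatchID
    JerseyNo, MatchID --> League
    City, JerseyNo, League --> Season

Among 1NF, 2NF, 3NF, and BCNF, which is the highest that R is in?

Candidate keys: {City, JerseyNo, League}, {JerseyNo, MatchID}, {JerseyNo, Season}. Prime attributes: {City, JerseyNo, League, MatchID, Season}.
Season --> League breaks BCNF: {Season}⁺ = {League, MatchID, Season}, so {Season} is not a superkey.
Since {League} ⊆ prime attributes and every other non-superkey FD also has a prime right side, the schema is in 3NF.

3NF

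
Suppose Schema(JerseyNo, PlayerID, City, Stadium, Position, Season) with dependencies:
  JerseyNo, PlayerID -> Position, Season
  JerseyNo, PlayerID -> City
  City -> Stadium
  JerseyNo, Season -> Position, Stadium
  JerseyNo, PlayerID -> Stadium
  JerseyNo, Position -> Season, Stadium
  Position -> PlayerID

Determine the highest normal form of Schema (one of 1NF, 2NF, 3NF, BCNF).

2NF

Candidate keys: {JerseyNo, PlayerID}, {JerseyNo, Position}, {JerseyNo, Season}. Prime attributes: {JerseyNo, PlayerID, Position, Season}.
For City -> Stadium we have {City}⁺ = {City, Stadium}; {City} is not a superkey, so BCNF fails.
City -> Stadium has non-prime {Stadium} on the right and a non-superkey on the left, so 3NF fails.
No proper subset of a key has a non-prime attribute in its closure, so there is no partial dependency; 2NF holds.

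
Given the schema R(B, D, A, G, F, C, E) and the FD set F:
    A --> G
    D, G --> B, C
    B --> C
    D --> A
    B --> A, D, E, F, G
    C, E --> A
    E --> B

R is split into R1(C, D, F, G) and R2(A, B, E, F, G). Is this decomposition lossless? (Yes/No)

Common attributes: {F, G}; their closure is {F, G}.
The closure covers neither R1 nor R2 entirely; the join is not lossless.

No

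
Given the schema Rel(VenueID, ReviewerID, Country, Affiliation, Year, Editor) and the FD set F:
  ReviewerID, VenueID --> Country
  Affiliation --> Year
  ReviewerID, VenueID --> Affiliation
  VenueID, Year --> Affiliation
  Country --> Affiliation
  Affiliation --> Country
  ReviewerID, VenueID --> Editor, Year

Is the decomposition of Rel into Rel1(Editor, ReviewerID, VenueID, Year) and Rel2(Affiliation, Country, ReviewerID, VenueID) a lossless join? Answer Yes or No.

Yes

Rel1 ∩ Rel2 = {ReviewerID, VenueID}; its closure under F is {Affiliation, Country, Editor, ReviewerID, VenueID, Year}.
This includes all of Rel1, so the common attributes are a superkey of Rel1 — the join is lossless.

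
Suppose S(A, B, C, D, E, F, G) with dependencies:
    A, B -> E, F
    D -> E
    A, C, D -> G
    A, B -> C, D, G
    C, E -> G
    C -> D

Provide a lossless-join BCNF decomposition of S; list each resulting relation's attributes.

Candidate key of the original relation: {A, B}.
{A, B, C, D, E, F, G}: {D} determines {D, E} here but is not a superkey — split on D -> E, giving {D, E} and {A, B, C, D, F, G}.
{D, E} is in BCNF.
{A, B, C, D, F, G}: {A, C, D} determines {A, C, D, G} here but is not a superkey — split on A, C, D -> G, giving {A, C, D, G} and {A, B, C, D, F}.
{A, C, D, G}: {C} determines {C, D, G} here but is not a superkey — split on C -> D, G, giving {C, D, G} and {A, C}.
{C, D, G} is in BCNF.
{A, C} is in BCNF.
{A, B, C, D, F}: {C} determines {C, D} here but is not a superkey — split on C -> D, giving {C, D} and {A, B, C, F}.
{C, D} is in BCNF.
{A, B, C, F} is in BCNF.

{A, B, C, F}; {C, D, G}; {D, E}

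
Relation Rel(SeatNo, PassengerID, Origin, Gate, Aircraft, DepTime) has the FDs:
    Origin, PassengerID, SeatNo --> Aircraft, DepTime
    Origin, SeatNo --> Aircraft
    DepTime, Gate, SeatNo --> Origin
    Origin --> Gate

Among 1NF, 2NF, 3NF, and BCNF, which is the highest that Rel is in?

1NF

Candidate keys: {DepTime, Gate, PassengerID, SeatNo}, {Origin, PassengerID, SeatNo}. Prime attributes: {DepTime, Gate, Origin, PassengerID, SeatNo}.
For Origin, SeatNo --> Aircraft we have {Origin, SeatNo}⁺ = {Aircraft, Gate, Origin, SeatNo}; {Origin, SeatNo} is not a superkey, so BCNF fails.
Origin, SeatNo --> Aircraft has non-prime {Aircraft} on the right and a non-superkey on the left, so 3NF fails.
The proper key subset {Origin, SeatNo} of {Origin, PassengerID, SeatNo} determines non-prime {Aircraft}, so the relation is not even in 2NF.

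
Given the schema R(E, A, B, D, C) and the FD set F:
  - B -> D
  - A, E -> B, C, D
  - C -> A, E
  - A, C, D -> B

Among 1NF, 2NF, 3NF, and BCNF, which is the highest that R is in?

Candidate keys: {A, E}, {C}. Prime attributes: {A, C, E}.
B -> D breaks BCNF: {B}⁺ = {B, D}, so {B} is not a superkey.
B -> D determines the non-prime attribute {D} from a non-superkey — 3NF is violated.
No non-prime attribute depends on a proper subset of any candidate key, so 2NF holds.

2NF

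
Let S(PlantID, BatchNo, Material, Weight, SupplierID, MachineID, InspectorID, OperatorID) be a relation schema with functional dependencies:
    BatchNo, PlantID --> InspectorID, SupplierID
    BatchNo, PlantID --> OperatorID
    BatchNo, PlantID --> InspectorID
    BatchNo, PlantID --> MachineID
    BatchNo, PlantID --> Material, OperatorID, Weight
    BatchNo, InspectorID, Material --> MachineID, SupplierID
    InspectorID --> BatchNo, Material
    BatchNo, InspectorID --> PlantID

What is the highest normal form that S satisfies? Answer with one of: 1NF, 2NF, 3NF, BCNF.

Candidate keys: {BatchNo, PlantID}, {InspectorID}. Prime attributes: {BatchNo, InspectorID, PlantID}.
Each dependency's left side is a superkey — BCNF holds.

BCNF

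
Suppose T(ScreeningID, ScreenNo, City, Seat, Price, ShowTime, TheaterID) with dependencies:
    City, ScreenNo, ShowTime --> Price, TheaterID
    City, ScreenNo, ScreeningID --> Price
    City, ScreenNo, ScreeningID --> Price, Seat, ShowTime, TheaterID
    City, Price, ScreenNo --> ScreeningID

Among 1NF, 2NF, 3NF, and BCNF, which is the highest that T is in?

BCNF

Candidate keys: {City, Price, ScreenNo}, {City, ScreenNo, ScreeningID}, {City, ScreenNo, ShowTime}. Prime attributes: {City, Price, ScreenNo, ScreeningID, ShowTime}.
Every FD has a superkey on the left, so the relation is in BCNF.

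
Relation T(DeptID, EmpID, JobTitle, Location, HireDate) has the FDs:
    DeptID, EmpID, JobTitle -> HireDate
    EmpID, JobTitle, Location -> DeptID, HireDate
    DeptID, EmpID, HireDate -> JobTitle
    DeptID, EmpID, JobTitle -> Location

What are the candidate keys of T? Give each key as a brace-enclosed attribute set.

{DeptID, EmpID, HireDate}, {DeptID, EmpID, JobTitle}, {EmpID, JobTitle, Location}

No FD produces {EmpID}, so it must be in every candidate key.
{DeptID, EmpID, HireDate}⁺ = {DeptID, EmpID, HireDate, JobTitle, Location}, which is every attribute, so {DeptID, EmpID, HireDate} is a candidate key.
{DeptID, EmpID, JobTitle}⁺ = {DeptID, EmpID, HireDate, JobTitle, Location}, which is every attribute, so {DeptID, EmpID, JobTitle} is a candidate key.
{EmpID, JobTitle, Location}⁺ = {DeptID, EmpID, HireDate, JobTitle, Location}, which is every attribute, so {EmpID, JobTitle, Location} is a candidate key.
No proper subset of any of these is a key, and no other minimal superkey exists.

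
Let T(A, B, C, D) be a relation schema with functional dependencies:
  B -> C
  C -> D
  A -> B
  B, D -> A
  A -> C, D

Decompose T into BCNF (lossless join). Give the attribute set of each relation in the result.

Candidate keys of the original relation: {A}, {B}.
In {A, B, C, D}, {C} is not a superkey ({C}⁺ restricted to this set is {C, D}), so split on C -> D into {C, D} and {A, B, C}.
{C, D}: every determinant is a superkey — BCNF.
{A, B, C}: every determinant is a superkey — BCNF.

{A, B, C}; {C, D}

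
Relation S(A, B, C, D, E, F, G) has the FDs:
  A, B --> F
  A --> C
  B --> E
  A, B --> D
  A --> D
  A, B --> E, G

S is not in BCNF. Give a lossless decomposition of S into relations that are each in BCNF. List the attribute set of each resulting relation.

{A, B, F, G}; {A, C, D}; {B, E}

Candidate key of the original relation: {A, B}.
In {A, B, C, D, E, F, G}, {A} is not a superkey ({A}⁺ restricted to this set is {A, C, D}), so split on A --> C, D into {A, C, D} and {A, B, E, F, G}.
{A, C, D} has no BCNF violation.
In {A, B, E, F, G}, {B} is not a superkey ({B}⁺ restricted to this set is {B, E}), so split on B --> E into {B, E} and {A, B, F, G}.
{B, E} has no BCNF violation.
{A, B, F, G} has no BCNF violation.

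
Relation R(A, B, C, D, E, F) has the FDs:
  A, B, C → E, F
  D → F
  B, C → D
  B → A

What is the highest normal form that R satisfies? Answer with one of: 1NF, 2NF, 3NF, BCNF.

1NF

Candidate key: {B, C}. Prime attributes: {B, C}.
D → F: {D}⁺ = {D, F}, which is not all of the attributes, so the left side is not a superkey — BCNF is violated.
Because {F} is non-prime and the left side of D → F is not a superkey, the relation is not in 3NF.
Since {B} ⊂ {B, C} and {B}⁺ ⊇ {A} with {A} non-prime, there is a partial dependency; 2NF fails.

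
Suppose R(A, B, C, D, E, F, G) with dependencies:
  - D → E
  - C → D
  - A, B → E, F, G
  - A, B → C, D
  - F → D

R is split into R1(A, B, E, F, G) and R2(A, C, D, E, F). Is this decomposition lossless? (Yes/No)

No

Common attributes: {A, E, F}; their closure is {A, D, E, F}.
Neither R1 nor R2 is contained in that closure, so the decomposition is lossy.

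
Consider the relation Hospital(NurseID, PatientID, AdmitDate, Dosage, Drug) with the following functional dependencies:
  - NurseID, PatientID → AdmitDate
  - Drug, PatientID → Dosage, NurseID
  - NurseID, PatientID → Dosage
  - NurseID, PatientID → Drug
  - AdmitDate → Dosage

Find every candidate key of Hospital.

{Drug, PatientID}, {NurseID, PatientID}

No FD produces {PatientID}, so it must be in every candidate key.
{Drug, PatientID} is a candidate key since {Drug, PatientID}⁺ = {AdmitDate, Dosage, Drug, NurseID, PatientID} covers every attribute.
{NurseID, PatientID} is a candidate key since {NurseID, PatientID}⁺ = {AdmitDate, Dosage, Drug, NurseID, PatientID} covers every attribute.
Any other superkey properly contains one of these, so there are no further candidate keys.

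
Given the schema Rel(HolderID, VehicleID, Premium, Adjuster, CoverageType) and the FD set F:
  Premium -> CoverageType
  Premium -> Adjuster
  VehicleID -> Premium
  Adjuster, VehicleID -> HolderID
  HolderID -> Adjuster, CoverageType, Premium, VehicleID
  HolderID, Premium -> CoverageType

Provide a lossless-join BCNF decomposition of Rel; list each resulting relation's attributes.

{Adjuster, CoverageType, Premium}; {HolderID, Premium, VehicleID}

Candidate keys of the original relation: {HolderID}, {VehicleID}.
{Adjuster, CoverageType, HolderID, Premium, VehicleID}: {Premium} determines {Adjuster, CoverageType, Premium} here but is not a superkey — split on Premium -> Adjuster, CoverageType, giving {Adjuster, CoverageType, Premium} and {HolderID, Premium, VehicleID}.
{Adjuster, CoverageType, Premium}: every determinant is a superkey — BCNF.
{HolderID, Premium, VehicleID}: every determinant is a superkey — BCNF.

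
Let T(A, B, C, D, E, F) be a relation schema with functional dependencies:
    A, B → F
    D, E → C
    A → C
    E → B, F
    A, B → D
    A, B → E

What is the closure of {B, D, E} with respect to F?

Start with {B, D, E}.
D, E → C applies; add {C} → now {B, C, D, E}.
E → B, F applies; add {F} → now {B, C, D, E, F}.
No further FD applies.

{B, C, D, E, F}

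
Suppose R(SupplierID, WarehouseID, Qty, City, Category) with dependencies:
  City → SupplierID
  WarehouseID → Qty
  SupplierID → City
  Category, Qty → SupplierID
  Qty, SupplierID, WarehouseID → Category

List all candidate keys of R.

No FD produces {WarehouseID}, so it must be in every candidate key.
{Category, WarehouseID} is a candidate key since {Category, WarehouseID}⁺ = {Category, City, Qty, SupplierID, WarehouseID} covers every attribute.
{City, WarehouseID} is a candidate key since {City, WarehouseID}⁺ = {Category, City, Qty, SupplierID, WarehouseID} covers every attribute.
{SupplierID, WarehouseID} is a candidate key since {SupplierID, WarehouseID}⁺ = {Category, City, Qty, SupplierID, WarehouseID} covers every attribute.
These are minimal and exhaustive — every other superkey contains one of them.

{Category, WarehouseID}, {City, WarehouseID}, {SupplierID, WarehouseID}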